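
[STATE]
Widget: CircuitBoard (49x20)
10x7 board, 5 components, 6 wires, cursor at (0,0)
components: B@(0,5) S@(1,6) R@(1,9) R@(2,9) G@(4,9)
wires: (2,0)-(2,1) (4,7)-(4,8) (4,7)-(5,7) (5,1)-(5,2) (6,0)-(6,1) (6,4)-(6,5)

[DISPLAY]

   0 1 2 3 4 5 6 7 8 9                           
0  [.]                  B                        
                                                 
1                           S           R        
                                                 
2   · ─ ·                               R        
                                                 
3                                                
                                                 
4                               · ─ ·   G        
                                │                
5       · ─ ·                   ·                
                                                 
6   · ─ ·           · ─ ·                        
Cursor: (0,0)                                    
                                                 
                                                 
                                                 
                                                 
                                                 


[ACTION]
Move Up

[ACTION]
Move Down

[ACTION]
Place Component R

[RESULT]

   0 1 2 3 4 5 6 7 8 9                           
0                       B                        
                                                 
1  [R]                      S           R        
                                                 
2   · ─ ·                               R        
                                                 
3                                                
                                                 
4                               · ─ ·   G        
                                │                
5       · ─ ·                   ·                
                                                 
6   · ─ ·           · ─ ·                        
Cursor: (1,0)                                    
                                                 
                                                 
                                                 
                                                 
                                                 


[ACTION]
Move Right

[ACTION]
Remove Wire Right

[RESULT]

   0 1 2 3 4 5 6 7 8 9                           
0                       B                        
                                                 
1   R  [.]                  S           R        
                                                 
2   · ─ ·                               R        
                                                 
3                                                
                                                 
4                               · ─ ·   G        
                                │                
5       · ─ ·                   ·                
                                                 
6   · ─ ·           · ─ ·                        
Cursor: (1,1)                                    
                                                 
                                                 
                                                 
                                                 
                                                 


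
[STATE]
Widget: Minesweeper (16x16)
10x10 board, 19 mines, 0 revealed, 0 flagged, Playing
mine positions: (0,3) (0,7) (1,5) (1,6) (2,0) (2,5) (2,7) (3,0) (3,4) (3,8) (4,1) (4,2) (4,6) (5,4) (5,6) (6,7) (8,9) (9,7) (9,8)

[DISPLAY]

■■■■■■■■■■      
■■■■■■■■■■      
■■■■■■■■■■      
■■■■■■■■■■      
■■■■■■■■■■      
■■■■■■■■■■      
■■■■■■■■■■      
■■■■■■■■■■      
■■■■■■■■■■      
■■■■■■■■■■      
                
                
                
                
                
                


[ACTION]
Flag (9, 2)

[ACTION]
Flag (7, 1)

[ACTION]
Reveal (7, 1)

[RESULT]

■■■■■■■■■■      
■■■■■■■■■■      
■■■■■■■■■■      
■■■■■■■■■■      
■■■■■■■■■■      
■■■■■■■■■■      
■■■■■■■■■■      
■⚑■■■■■■■■      
■■■■■■■■■■      
■■⚑■■■■■■■      
                
                
                
                
                
                


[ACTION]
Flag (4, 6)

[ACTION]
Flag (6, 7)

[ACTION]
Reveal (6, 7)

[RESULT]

■■■■■■■■■■      
■■■■■■■■■■      
■■■■■■■■■■      
■■■■■■■■■■      
■■■■■■⚑■■■      
■■■■■■■■■■      
■■■■■■■⚑■■      
■⚑■■■■■■■■      
■■■■■■■■■■      
■■⚑■■■■■■■      
                
                
                
                
                
                


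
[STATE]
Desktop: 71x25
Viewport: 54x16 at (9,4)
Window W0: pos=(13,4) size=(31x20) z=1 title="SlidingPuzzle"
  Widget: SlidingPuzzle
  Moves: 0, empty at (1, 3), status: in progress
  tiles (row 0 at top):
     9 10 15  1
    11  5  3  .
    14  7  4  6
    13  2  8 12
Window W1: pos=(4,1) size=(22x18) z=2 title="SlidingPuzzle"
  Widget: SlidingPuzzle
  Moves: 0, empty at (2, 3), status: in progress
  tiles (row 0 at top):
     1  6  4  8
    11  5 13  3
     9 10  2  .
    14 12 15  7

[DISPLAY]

─┬────┬────┬────┃━━━━━━━━━━━━━━━━━┓                   
 │  6 │  4 │  8 ┃le               ┃                   
─┼────┼────┼────┃─────────────────┨                   
 │  5 │ 13 │  3 ┃───┬────┐        ┃                   
─┼────┼────┼────┃15 │  1 │        ┃                   
 │ 10 │  2 │    ┃───┼────┤        ┃                   
─┼────┼────┼────┃ 3 │    │        ┃                   
 │ 12 │ 15 │  7 ┃───┼────┤        ┃                   
─┴────┴────┴────┃ 4 │  6 │        ┃                   
s: 0            ┃───┼────┤        ┃                   
                ┃ 8 │ 12 │        ┃                   
                ┃───┴────┘        ┃                   
                ┃                 ┃                   
                ┃                 ┃                   
━━━━━━━━━━━━━━━━┛                 ┃                   
    ┃                             ┃                   


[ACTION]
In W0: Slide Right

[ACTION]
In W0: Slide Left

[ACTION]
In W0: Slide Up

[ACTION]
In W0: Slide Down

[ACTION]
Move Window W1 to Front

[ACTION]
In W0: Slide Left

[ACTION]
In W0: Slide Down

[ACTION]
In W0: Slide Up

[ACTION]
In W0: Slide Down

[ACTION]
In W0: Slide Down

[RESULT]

─┬────┬────┬────┃━━━━━━━━━━━━━━━━━┓                   
 │  6 │  4 │  8 ┃le               ┃                   
─┼────┼────┼────┃─────────────────┨                   
 │  5 │ 13 │  3 ┃───┬────┐        ┃                   
─┼────┼────┼────┃15 │    │        ┃                   
 │ 10 │  2 │    ┃───┼────┤        ┃                   
─┼────┼────┼────┃ 3 │  1 │        ┃                   
 │ 12 │ 15 │  7 ┃───┼────┤        ┃                   
─┴────┴────┴────┃ 4 │  6 │        ┃                   
s: 0            ┃───┼────┤        ┃                   
                ┃ 8 │ 12 │        ┃                   
                ┃───┴────┘        ┃                   
                ┃                 ┃                   
                ┃                 ┃                   
━━━━━━━━━━━━━━━━┛                 ┃                   
    ┃                             ┃                   


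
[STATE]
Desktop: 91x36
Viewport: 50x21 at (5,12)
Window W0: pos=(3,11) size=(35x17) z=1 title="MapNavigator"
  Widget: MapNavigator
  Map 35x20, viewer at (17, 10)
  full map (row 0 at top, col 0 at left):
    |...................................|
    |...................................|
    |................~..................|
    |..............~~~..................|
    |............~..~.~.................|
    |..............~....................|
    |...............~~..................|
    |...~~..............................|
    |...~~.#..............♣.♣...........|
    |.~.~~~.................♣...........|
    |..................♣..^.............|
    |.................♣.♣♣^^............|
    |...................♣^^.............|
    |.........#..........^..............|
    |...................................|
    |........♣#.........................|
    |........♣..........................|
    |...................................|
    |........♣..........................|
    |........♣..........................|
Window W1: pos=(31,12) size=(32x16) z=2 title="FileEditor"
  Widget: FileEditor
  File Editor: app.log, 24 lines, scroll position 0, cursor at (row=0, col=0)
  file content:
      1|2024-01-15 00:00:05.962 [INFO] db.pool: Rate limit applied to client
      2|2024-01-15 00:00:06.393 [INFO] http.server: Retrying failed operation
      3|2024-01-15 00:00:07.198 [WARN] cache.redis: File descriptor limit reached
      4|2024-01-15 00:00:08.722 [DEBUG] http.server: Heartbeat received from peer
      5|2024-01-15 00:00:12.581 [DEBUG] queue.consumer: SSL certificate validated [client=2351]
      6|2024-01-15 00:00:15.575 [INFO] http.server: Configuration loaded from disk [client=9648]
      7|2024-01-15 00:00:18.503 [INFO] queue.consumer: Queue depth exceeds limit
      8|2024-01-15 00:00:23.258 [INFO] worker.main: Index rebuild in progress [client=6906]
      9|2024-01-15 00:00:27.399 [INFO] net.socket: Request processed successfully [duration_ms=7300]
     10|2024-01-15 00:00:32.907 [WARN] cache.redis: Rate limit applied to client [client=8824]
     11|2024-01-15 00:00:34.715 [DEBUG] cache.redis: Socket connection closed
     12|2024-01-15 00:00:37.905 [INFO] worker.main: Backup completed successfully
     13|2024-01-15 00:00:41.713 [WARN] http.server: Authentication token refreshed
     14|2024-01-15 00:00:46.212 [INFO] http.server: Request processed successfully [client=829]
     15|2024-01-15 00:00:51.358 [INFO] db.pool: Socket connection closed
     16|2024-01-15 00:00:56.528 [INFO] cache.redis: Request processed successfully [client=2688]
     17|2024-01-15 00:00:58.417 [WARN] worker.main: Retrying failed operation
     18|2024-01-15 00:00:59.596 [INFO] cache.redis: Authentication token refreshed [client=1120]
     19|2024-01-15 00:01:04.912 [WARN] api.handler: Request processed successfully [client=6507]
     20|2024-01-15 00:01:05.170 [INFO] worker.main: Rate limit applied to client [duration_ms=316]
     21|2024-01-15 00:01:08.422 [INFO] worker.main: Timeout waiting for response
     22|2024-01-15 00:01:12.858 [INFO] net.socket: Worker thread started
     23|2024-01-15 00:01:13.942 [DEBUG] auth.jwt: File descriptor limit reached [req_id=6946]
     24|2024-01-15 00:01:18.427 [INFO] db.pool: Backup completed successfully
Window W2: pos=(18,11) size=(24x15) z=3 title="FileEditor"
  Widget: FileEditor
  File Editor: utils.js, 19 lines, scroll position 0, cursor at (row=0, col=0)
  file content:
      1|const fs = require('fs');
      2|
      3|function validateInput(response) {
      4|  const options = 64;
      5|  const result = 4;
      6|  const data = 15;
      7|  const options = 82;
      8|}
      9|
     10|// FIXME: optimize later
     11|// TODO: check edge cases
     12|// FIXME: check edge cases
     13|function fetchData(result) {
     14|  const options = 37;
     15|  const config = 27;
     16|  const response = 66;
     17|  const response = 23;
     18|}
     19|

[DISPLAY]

MapNavigator ┃ FileEditor           ┃━━━━━━━━━━━━━
─────────────┠──────────────────────┨r            
..........~..┃█onst fs = require('f▲┃─────────────
............~┃                     █┃ 00:00:05.962
.............┃function validateInpu░┃ 00:00:06.393
.~~..........┃  const options = 64;░┃ 00:00:07.198
.~~.#........┃  const result = 4;  ░┃ 00:00:08.722
.~~~.........┃  const data = 15;   ░┃ 00:00:12.581
.............┃  const options = 82;░┃ 00:00:15.575
.............┃}                    ░┃ 00:00:18.503
.............┃                     ░┃ 00:00:23.258
.......#.....┃// FIXME: optimize la░┃ 00:00:27.399
.............┃// TODO: check edge c▼┃ 00:00:32.907
......♣#.....┗━━━━━━━━━━━━━━━━━━━━━━┛ 00:00:34.715
......♣...................┃2024-01-15 00:00:37.905
━━━━━━━━━━━━━━━━━━━━━━━━━━┗━━━━━━━━━━━━━━━━━━━━━━━
                                                  
                                                  
                                                  
                                                  
                                                  


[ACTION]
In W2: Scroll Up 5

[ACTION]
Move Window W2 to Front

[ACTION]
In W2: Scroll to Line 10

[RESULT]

MapNavigator ┃ FileEditor           ┃━━━━━━━━━━━━━
─────────────┠──────────────────────┨r            
..........~..┃                     ▲┃─────────────
............~┃// FIXME: optimize la░┃ 00:00:05.962
.............┃// TODO: check edge c░┃ 00:00:06.393
.~~..........┃// FIXME: check edge ░┃ 00:00:07.198
.~~.#........┃function fetchData(re░┃ 00:00:08.722
.~~~.........┃  const options = 37;░┃ 00:00:12.581
.............┃  const config = 27; ░┃ 00:00:15.575
.............┃  const response = 66░┃ 00:00:18.503
.............┃  const response = 23░┃ 00:00:23.258
.......#.....┃}                    █┃ 00:00:27.399
.............┃                     ▼┃ 00:00:32.907
......♣#.....┗━━━━━━━━━━━━━━━━━━━━━━┛ 00:00:34.715
......♣...................┃2024-01-15 00:00:37.905
━━━━━━━━━━━━━━━━━━━━━━━━━━┗━━━━━━━━━━━━━━━━━━━━━━━
                                                  
                                                  
                                                  
                                                  
                                                  


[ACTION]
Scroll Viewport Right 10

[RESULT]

or ┃ FileEditor           ┃━━━━━━━━━━━━━━━━━━━━┓  
───┠──────────────────────┨r                   ┃  
~..┃                     ▲┃────────────────────┨  
..~┃// FIXME: optimize la░┃ 00:00:05.962 [INFO▲┃  
...┃// TODO: check edge c░┃ 00:00:06.393 [INFO█┃  
...┃// FIXME: check edge ░┃ 00:00:07.198 [WARN░┃  
...┃function fetchData(re░┃ 00:00:08.722 [DEBU░┃  
...┃  const options = 37;░┃ 00:00:12.581 [DEBU░┃  
...┃  const config = 27; ░┃ 00:00:15.575 [INFO░┃  
...┃  const response = 66░┃ 00:00:18.503 [INFO░┃  
...┃  const response = 23░┃ 00:00:23.258 [INFO░┃  
...┃}                    █┃ 00:00:27.399 [INFO░┃  
...┃                     ▼┃ 00:00:32.907 [WARN░┃  
...┗━━━━━━━━━━━━━━━━━━━━━━┛ 00:00:34.715 [DEBU░┃  
................┃2024-01-15 00:00:37.905 [INFO▼┃  
━━━━━━━━━━━━━━━━┗━━━━━━━━━━━━━━━━━━━━━━━━━━━━━━┛  
                                                  
                                                  
                                                  
                                                  
                                                  


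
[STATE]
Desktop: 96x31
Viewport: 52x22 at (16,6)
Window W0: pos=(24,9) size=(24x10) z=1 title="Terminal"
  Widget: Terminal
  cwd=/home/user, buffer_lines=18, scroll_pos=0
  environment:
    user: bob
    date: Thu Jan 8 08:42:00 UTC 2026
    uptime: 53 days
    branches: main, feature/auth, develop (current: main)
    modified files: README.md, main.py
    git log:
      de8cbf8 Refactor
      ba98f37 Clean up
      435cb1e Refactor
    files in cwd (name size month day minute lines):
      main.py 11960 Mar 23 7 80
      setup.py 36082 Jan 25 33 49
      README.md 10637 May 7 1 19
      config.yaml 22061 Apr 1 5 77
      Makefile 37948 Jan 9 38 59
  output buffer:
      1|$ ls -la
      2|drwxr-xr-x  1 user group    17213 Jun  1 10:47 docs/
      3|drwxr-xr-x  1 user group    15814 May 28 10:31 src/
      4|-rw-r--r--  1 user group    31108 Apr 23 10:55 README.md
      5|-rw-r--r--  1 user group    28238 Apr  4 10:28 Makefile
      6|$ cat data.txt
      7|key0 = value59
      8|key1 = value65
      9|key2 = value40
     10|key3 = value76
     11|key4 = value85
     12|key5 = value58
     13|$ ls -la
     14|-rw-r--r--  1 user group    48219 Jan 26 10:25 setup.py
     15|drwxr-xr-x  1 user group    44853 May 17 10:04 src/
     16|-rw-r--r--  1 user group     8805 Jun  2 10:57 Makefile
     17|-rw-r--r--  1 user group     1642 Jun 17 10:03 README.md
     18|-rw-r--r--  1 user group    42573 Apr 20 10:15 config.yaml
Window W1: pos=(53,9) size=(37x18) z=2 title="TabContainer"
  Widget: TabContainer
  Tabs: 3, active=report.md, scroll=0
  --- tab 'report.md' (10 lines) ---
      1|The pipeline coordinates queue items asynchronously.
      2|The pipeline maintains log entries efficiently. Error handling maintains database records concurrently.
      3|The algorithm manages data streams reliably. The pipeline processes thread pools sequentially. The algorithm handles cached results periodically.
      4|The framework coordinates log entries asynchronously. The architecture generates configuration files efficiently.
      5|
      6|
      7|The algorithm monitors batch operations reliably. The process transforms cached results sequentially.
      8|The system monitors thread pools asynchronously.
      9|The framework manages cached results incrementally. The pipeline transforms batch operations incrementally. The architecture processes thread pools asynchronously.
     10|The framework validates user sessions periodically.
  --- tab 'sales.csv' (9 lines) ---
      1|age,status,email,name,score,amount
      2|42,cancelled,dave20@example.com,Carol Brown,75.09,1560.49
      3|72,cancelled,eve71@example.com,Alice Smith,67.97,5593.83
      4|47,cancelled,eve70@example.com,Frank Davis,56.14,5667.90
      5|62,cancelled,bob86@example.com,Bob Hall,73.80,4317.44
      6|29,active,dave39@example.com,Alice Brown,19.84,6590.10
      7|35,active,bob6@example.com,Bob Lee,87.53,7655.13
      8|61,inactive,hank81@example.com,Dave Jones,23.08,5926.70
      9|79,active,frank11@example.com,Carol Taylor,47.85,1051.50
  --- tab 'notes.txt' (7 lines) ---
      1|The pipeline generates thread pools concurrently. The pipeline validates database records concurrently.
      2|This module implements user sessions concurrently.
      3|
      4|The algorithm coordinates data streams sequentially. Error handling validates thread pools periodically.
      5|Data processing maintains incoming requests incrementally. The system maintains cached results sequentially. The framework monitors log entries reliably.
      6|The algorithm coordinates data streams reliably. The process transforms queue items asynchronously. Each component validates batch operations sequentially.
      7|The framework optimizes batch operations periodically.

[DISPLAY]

                                                    
                                                    
                                                    
        ┏━━━━━━━━━━━━━━━━━━━━━━┓     ┏━━━━━━━━━━━━━━
        ┃ Terminal             ┃     ┃ TabContainer 
        ┠──────────────────────┨     ┠──────────────
        ┃$ ls -la              ┃     ┃[report.md]│ s
        ┃drwxr-xr-x  1 user gro┃     ┃──────────────
        ┃drwxr-xr-x  1 user gro┃     ┃The pipeline c
        ┃-rw-r--r--  1 user gro┃     ┃The pipeline m
        ┃-rw-r--r--  1 user gro┃     ┃The algorithm 
        ┃$ cat data.txt        ┃     ┃The framework 
        ┗━━━━━━━━━━━━━━━━━━━━━━┛     ┃              
                                     ┃              
                                     ┃The algorithm 
                                     ┃The system mon
                                     ┃The framework 
                                     ┃The framework 
                                     ┃              
                                     ┃              
                                     ┗━━━━━━━━━━━━━━
                                                    


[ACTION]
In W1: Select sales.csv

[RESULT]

                                                    
                                                    
                                                    
        ┏━━━━━━━━━━━━━━━━━━━━━━┓     ┏━━━━━━━━━━━━━━
        ┃ Terminal             ┃     ┃ TabContainer 
        ┠──────────────────────┨     ┠──────────────
        ┃$ ls -la              ┃     ┃ report.md │[s
        ┃drwxr-xr-x  1 user gro┃     ┃──────────────
        ┃drwxr-xr-x  1 user gro┃     ┃age,status,ema
        ┃-rw-r--r--  1 user gro┃     ┃42,cancelled,d
        ┃-rw-r--r--  1 user gro┃     ┃72,cancelled,e
        ┃$ cat data.txt        ┃     ┃47,cancelled,e
        ┗━━━━━━━━━━━━━━━━━━━━━━┛     ┃62,cancelled,b
                                     ┃29,active,dave
                                     ┃35,active,bob6
                                     ┃61,inactive,ha
                                     ┃79,active,fran
                                     ┃              
                                     ┃              
                                     ┃              
                                     ┗━━━━━━━━━━━━━━
                                                    


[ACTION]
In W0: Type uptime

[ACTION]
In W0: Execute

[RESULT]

                                                    
                                                    
                                                    
        ┏━━━━━━━━━━━━━━━━━━━━━━┓     ┏━━━━━━━━━━━━━━
        ┃ Terminal             ┃     ┃ TabContainer 
        ┠──────────────────────┨     ┠──────────────
        ┃-rw-r--r--  1 user gro┃     ┃ report.md │[s
        ┃-rw-r--r--  1 user gro┃     ┃──────────────
        ┃-rw-r--r--  1 user gro┃     ┃age,status,ema
        ┃$ uptime              ┃     ┃42,cancelled,d
        ┃ 10:00  up 53 days    ┃     ┃72,cancelled,e
        ┃$ █                   ┃     ┃47,cancelled,e
        ┗━━━━━━━━━━━━━━━━━━━━━━┛     ┃62,cancelled,b
                                     ┃29,active,dave
                                     ┃35,active,bob6
                                     ┃61,inactive,ha
                                     ┃79,active,fran
                                     ┃              
                                     ┃              
                                     ┃              
                                     ┗━━━━━━━━━━━━━━
                                                    


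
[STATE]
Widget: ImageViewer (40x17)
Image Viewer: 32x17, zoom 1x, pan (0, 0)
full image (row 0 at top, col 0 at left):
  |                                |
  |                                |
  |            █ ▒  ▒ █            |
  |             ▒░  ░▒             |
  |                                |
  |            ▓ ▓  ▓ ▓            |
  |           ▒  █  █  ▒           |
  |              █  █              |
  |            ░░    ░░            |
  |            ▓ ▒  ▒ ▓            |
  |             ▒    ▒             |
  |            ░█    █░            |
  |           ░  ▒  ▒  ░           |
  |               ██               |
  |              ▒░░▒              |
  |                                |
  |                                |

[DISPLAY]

                                        
                                        
            █ ▒  ▒ █                    
             ▒░  ░▒                     
                                        
            ▓ ▓  ▓ ▓                    
           ▒  █  █  ▒                   
              █  █                      
            ░░    ░░                    
            ▓ ▒  ▒ ▓                    
             ▒    ▒                     
            ░█    █░                    
           ░  ▒  ▒  ░                   
               ██                       
              ▒░░▒                      
                                        
                                        


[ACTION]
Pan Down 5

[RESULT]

            ▓ ▓  ▓ ▓                    
           ▒  █  █  ▒                   
              █  █                      
            ░░    ░░                    
            ▓ ▒  ▒ ▓                    
             ▒    ▒                     
            ░█    █░                    
           ░  ▒  ▒  ░                   
               ██                       
              ▒░░▒                      
                                        
                                        
                                        
                                        
                                        
                                        
                                        


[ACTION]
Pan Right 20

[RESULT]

                                        
▒                                       
                                        
                                        
                                        
                                        
                                        
░                                       
                                        
                                        
                                        
                                        
                                        
                                        
                                        
                                        
                                        


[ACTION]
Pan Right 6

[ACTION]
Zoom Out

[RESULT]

                                        
                                        
                                        
                                        
                                        
                                        
                                        
                                        
                                        
                                        
                                        
                                        
                                        
                                        
                                        
                                        
                                        


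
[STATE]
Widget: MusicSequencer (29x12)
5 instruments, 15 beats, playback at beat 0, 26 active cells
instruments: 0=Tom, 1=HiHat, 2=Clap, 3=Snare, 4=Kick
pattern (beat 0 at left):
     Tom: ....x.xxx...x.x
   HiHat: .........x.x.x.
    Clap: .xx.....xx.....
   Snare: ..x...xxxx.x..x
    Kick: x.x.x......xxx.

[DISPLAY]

      ▼12345678901234        
   Tom····█·███···█·█        
 HiHat·········█·█·█·        
  Clap·██·····██·····        
 Snare··█···████·█··█        
  Kick█·█·█······███·        
                             
                             
                             
                             
                             
                             


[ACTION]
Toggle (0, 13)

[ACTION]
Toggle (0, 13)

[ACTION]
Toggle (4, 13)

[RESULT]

      ▼12345678901234        
   Tom····█·███···█·█        
 HiHat·········█·█·█·        
  Clap·██·····██·····        
 Snare··█···████·█··█        
  Kick█·█·█······██··        
                             
                             
                             
                             
                             
                             


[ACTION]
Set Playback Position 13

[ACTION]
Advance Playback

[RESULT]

      01234567890123▼        
   Tom····█·███···█·█        
 HiHat·········█·█·█·        
  Clap·██·····██·····        
 Snare··█···████·█··█        
  Kick█·█·█······██··        
                             
                             
                             
                             
                             
                             


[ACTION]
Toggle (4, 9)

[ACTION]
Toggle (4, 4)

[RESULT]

      01234567890123▼        
   Tom····█·███···█·█        
 HiHat·········█·█·█·        
  Clap·██·····██·····        
 Snare··█···████·█··█        
  Kick█·█······█·██··        
                             
                             
                             
                             
                             
                             


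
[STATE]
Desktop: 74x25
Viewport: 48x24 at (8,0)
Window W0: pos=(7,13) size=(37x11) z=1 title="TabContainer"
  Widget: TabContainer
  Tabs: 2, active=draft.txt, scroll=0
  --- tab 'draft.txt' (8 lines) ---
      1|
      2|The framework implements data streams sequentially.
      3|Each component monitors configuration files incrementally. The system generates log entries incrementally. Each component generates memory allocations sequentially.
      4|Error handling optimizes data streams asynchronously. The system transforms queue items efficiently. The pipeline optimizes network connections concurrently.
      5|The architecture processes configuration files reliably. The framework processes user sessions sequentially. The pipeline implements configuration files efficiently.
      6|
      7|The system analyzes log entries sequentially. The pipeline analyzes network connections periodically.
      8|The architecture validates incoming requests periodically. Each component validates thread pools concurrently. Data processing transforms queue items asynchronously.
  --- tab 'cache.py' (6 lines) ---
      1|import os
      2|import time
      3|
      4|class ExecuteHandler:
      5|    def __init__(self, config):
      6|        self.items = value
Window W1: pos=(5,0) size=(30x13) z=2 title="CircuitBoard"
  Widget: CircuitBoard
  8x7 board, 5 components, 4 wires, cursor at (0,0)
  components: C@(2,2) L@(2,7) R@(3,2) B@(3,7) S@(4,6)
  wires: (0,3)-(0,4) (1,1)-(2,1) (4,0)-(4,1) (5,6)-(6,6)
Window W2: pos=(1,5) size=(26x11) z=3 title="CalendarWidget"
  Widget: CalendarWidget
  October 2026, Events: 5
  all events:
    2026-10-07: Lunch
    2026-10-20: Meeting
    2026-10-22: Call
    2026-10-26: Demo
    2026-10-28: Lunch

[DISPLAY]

━━━━━━━━━━━━━━━━━━━━━━━━━━┓                     
ircuitBoard               ┃                     
──────────────────────────┨                     
 0 1 2 3 4 5 6 7          ┃                     
 [.]          · ─ ·       ┃                     
━━━━━━━━━━━━━━━━━━┓       ┃                     
darWidget         ┃       ┃                     
──────────────────┨       ┃                     
October 2026      ┃       ┃                     
We Th Fr Sa Su    ┃       ┃                     
    1  2  3  4    ┃       ┃                     
 7*  8  9 10 11   ┃       ┃                     
14 15 16 17 18    ┃━━━━━━━┛                     
 21 22* 23 24 25  ┃━━━━━━━━━━━━━━━━┓            
 28* 29 30 31     ┃                ┃            
━━━━━━━━━━━━━━━━━━┛────────────────┨            
[draft.txt]│ cache.py              ┃            
───────────────────────────────────┃            
                                   ┃            
The framework implements data strea┃            
Each component monitors configurati┃            
Error handling optimizes data strea┃            
The architecture processes configur┃            
━━━━━━━━━━━━━━━━━━━━━━━━━━━━━━━━━━━┛            


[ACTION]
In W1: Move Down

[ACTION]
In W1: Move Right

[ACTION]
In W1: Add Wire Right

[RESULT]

━━━━━━━━━━━━━━━━━━━━━━━━━━┓                     
ircuitBoard               ┃                     
──────────────────────────┨                     
 0 1 2 3 4 5 6 7          ┃                     
              · ─ ·       ┃                     
━━━━━━━━━━━━━━━━━━┓       ┃                     
darWidget         ┃       ┃                     
──────────────────┨       ┃                     
October 2026      ┃       ┃                     
We Th Fr Sa Su    ┃       ┃                     
    1  2  3  4    ┃       ┃                     
 7*  8  9 10 11   ┃       ┃                     
14 15 16 17 18    ┃━━━━━━━┛                     
 21 22* 23 24 25  ┃━━━━━━━━━━━━━━━━┓            
 28* 29 30 31     ┃                ┃            
━━━━━━━━━━━━━━━━━━┛────────────────┨            
[draft.txt]│ cache.py              ┃            
───────────────────────────────────┃            
                                   ┃            
The framework implements data strea┃            
Each component monitors configurati┃            
Error handling optimizes data strea┃            
The architecture processes configur┃            
━━━━━━━━━━━━━━━━━━━━━━━━━━━━━━━━━━━┛            


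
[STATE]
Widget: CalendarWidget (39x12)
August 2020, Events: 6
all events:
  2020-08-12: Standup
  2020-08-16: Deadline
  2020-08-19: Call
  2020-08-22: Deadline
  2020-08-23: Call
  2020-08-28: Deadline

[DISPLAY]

              August 2020              
Mo Tu We Th Fr Sa Su                   
                1  2                   
 3  4  5  6  7  8  9                   
10 11 12* 13 14 15 16*                 
17 18 19* 20 21 22* 23*                
24 25 26 27 28* 29 30                  
31                                     
                                       
                                       
                                       
                                       


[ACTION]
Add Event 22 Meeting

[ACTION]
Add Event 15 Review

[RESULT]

              August 2020              
Mo Tu We Th Fr Sa Su                   
                1  2                   
 3  4  5  6  7  8  9                   
10 11 12* 13 14 15* 16*                
17 18 19* 20 21 22* 23*                
24 25 26 27 28* 29 30                  
31                                     
                                       
                                       
                                       
                                       


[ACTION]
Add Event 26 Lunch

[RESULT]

              August 2020              
Mo Tu We Th Fr Sa Su                   
                1  2                   
 3  4  5  6  7  8  9                   
10 11 12* 13 14 15* 16*                
17 18 19* 20 21 22* 23*                
24 25 26* 27 28* 29 30                 
31                                     
                                       
                                       
                                       
                                       


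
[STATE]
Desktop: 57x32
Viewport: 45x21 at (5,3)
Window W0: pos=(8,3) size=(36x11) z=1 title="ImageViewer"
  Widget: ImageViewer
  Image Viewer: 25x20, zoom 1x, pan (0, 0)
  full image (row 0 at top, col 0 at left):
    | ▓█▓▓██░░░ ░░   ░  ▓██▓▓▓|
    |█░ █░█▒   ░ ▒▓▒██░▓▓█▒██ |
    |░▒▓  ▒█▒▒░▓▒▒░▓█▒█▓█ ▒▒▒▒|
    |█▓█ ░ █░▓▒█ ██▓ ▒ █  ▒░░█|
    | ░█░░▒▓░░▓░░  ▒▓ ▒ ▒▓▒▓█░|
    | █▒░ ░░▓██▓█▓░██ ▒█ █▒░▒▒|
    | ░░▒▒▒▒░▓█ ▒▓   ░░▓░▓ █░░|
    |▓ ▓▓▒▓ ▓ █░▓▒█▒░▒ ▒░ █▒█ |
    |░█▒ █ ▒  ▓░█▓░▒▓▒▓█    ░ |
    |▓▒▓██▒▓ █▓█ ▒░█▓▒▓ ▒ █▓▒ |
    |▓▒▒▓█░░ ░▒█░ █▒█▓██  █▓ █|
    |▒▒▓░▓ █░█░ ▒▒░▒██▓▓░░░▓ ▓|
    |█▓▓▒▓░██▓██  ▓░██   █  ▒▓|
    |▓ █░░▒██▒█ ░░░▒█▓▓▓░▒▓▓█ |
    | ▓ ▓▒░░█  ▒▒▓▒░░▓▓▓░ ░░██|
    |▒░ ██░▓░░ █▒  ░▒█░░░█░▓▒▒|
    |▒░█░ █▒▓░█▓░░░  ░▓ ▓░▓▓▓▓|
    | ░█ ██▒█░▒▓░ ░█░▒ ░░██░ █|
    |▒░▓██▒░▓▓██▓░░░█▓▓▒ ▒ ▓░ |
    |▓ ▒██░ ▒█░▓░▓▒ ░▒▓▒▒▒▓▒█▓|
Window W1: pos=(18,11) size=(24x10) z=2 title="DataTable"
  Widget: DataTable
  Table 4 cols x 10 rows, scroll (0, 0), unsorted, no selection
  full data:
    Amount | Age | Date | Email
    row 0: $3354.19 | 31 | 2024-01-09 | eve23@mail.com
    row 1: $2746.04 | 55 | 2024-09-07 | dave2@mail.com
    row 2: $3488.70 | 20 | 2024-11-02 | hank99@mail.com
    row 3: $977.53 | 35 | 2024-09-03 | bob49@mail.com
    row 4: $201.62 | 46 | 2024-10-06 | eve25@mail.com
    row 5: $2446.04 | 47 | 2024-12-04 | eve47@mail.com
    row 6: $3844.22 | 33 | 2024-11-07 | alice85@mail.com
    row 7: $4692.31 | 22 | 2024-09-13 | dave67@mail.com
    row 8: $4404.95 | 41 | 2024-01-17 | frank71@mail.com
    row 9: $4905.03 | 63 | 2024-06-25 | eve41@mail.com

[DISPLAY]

   ┏━━━━━━━━━━━━━━━━━━━━━━━━━━━━━━━━━━┓      
   ┃ ImageViewer                      ┃      
   ┠──────────────────────────────────┨      
   ┃ ▓█▓▓██░░░ ░░   ░  ▓██▓▓▓         ┃      
   ┃█░ █░█▒   ░ ▒▓▒██░▓▓█▒██          ┃      
   ┃░▒▓  ▒█▒▒░▓▒▒░▓█▒█▓█ ▒▒▒▒         ┃      
   ┃█▓█ ░ █░▓▒█ ██▓ ▒ █  ▒░░█         ┃      
   ┃ ░█░░▒▓░░▓░░  ▒▓ ▒ ▒▓▒▓█░         ┃      
   ┃ █▒░ ░░▓█┏━━━━━━━━━━━━━━━━━━━━━━┓ ┃      
   ┃ ░░▒▒▒▒░▓┃ DataTable            ┃ ┃      
   ┗━━━━━━━━━┠──────────────────────┨━┛      
             ┃Amount  │Age│Date     ┃        
             ┃────────┼───┼─────────┃        
             ┃$3354.19│31 │2024-01-0┃        
             ┃$2746.04│55 │2024-09-0┃        
             ┃$3488.70│20 │2024-11-0┃        
             ┃$977.53 │35 │2024-09-0┃        
             ┗━━━━━━━━━━━━━━━━━━━━━━┛        
                                             
                                             
                                             


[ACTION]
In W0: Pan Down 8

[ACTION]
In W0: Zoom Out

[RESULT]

   ┏━━━━━━━━━━━━━━━━━━━━━━━━━━━━━━━━━━┓      
   ┃ ImageViewer                      ┃      
   ┠──────────────────────────────────┨      
   ┃░█▒ █ ▒  ▓░█▓░▒▓▒▓█    ░          ┃      
   ┃▓▒▓██▒▓ █▓█ ▒░█▓▒▓ ▒ █▓▒          ┃      
   ┃▓▒▒▓█░░ ░▒█░ █▒█▓██  █▓ █         ┃      
   ┃▒▒▓░▓ █░█░ ▒▒░▒██▓▓░░░▓ ▓         ┃      
   ┃█▓▓▒▓░██▓██  ▓░██   █  ▒▓         ┃      
   ┃▓ █░░▒██▒┏━━━━━━━━━━━━━━━━━━━━━━┓ ┃      
   ┃ ▓ ▓▒░░█ ┃ DataTable            ┃ ┃      
   ┗━━━━━━━━━┠──────────────────────┨━┛      
             ┃Amount  │Age│Date     ┃        
             ┃────────┼───┼─────────┃        
             ┃$3354.19│31 │2024-01-0┃        
             ┃$2746.04│55 │2024-09-0┃        
             ┃$3488.70│20 │2024-11-0┃        
             ┃$977.53 │35 │2024-09-0┃        
             ┗━━━━━━━━━━━━━━━━━━━━━━┛        
                                             
                                             
                                             


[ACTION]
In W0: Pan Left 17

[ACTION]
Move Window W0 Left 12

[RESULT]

━━━━━━━━━━━━━━━━━━━━━━━━━━━━━━┓              
geViewer                      ┃              
──────────────────────────────┨              
█ ▒  ▓░█▓░▒▓▒▓█    ░          ┃              
█▒▓ █▓█ ▒░█▓▒▓ ▒ █▓▒          ┃              
█░░ ░▒█░ █▒█▓██  █▓ █         ┃              
▓ █░█░ ▒▒░▒██▓▓░░░▓ ▓         ┃              
▓░██▓██  ▓░██   █  ▒▓         ┃              
░▒██▒█ ░░░▒█▓┏━━━━━━━━━━━━━━━━━━━━━━┓        
▒░░█  ▒▒▓▒░░▓┃ DataTable            ┃        
━━━━━━━━━━━━━┠──────────────────────┨        
             ┃Amount  │Age│Date     ┃        
             ┃────────┼───┼─────────┃        
             ┃$3354.19│31 │2024-01-0┃        
             ┃$2746.04│55 │2024-09-0┃        
             ┃$3488.70│20 │2024-11-0┃        
             ┃$977.53 │35 │2024-09-0┃        
             ┗━━━━━━━━━━━━━━━━━━━━━━┛        
                                             
                                             
                                             
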